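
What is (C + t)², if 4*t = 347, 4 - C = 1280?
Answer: 22629049/16 ≈ 1.4143e+6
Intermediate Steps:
C = -1276 (C = 4 - 1*1280 = 4 - 1280 = -1276)
t = 347/4 (t = (¼)*347 = 347/4 ≈ 86.750)
(C + t)² = (-1276 + 347/4)² = (-4757/4)² = 22629049/16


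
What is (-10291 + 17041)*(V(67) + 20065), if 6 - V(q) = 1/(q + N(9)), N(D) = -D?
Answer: 3928894875/29 ≈ 1.3548e+8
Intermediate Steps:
V(q) = 6 - 1/(-9 + q) (V(q) = 6 - 1/(q - 1*9) = 6 - 1/(q - 9) = 6 - 1/(-9 + q))
(-10291 + 17041)*(V(67) + 20065) = (-10291 + 17041)*((-55 + 6*67)/(-9 + 67) + 20065) = 6750*((-55 + 402)/58 + 20065) = 6750*((1/58)*347 + 20065) = 6750*(347/58 + 20065) = 6750*(1164117/58) = 3928894875/29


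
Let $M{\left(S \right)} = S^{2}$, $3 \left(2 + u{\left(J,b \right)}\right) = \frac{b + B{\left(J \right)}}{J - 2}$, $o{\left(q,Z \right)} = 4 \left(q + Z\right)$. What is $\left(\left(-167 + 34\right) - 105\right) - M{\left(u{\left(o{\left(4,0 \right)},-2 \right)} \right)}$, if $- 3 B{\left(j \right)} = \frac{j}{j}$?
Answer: $- \frac{78481}{324} \approx -242.23$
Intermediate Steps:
$B{\left(j \right)} = - \frac{1}{3}$ ($B{\left(j \right)} = - \frac{j \frac{1}{j}}{3} = \left(- \frac{1}{3}\right) 1 = - \frac{1}{3}$)
$o{\left(q,Z \right)} = 4 Z + 4 q$ ($o{\left(q,Z \right)} = 4 \left(Z + q\right) = 4 Z + 4 q$)
$u{\left(J,b \right)} = -2 + \frac{- \frac{1}{3} + b}{3 \left(-2 + J\right)}$ ($u{\left(J,b \right)} = -2 + \frac{\left(b - \frac{1}{3}\right) \frac{1}{J - 2}}{3} = -2 + \frac{\left(- \frac{1}{3} + b\right) \frac{1}{-2 + J}}{3} = -2 + \frac{\frac{1}{-2 + J} \left(- \frac{1}{3} + b\right)}{3} = -2 + \frac{- \frac{1}{3} + b}{3 \left(-2 + J\right)}$)
$\left(\left(-167 + 34\right) - 105\right) - M{\left(u{\left(o{\left(4,0 \right)},-2 \right)} \right)} = \left(\left(-167 + 34\right) - 105\right) - \left(\frac{35 - 18 \left(4 \cdot 0 + 4 \cdot 4\right) + 3 \left(-2\right)}{9 \left(-2 + \left(4 \cdot 0 + 4 \cdot 4\right)\right)}\right)^{2} = \left(-133 - 105\right) - \left(\frac{35 - 18 \left(0 + 16\right) - 6}{9 \left(-2 + \left(0 + 16\right)\right)}\right)^{2} = -238 - \left(\frac{35 - 288 - 6}{9 \left(-2 + 16\right)}\right)^{2} = -238 - \left(\frac{35 - 288 - 6}{9 \cdot 14}\right)^{2} = -238 - \left(\frac{1}{9} \cdot \frac{1}{14} \left(-259\right)\right)^{2} = -238 - \left(- \frac{37}{18}\right)^{2} = -238 - \frac{1369}{324} = - \frac{78481}{324}$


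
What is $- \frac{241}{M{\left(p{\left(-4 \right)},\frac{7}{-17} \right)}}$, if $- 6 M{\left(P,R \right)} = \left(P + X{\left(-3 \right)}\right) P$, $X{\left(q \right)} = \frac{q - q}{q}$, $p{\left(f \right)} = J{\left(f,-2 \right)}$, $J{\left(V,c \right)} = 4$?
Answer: $\frac{723}{8} \approx 90.375$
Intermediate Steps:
$p{\left(f \right)} = 4$
$X{\left(q \right)} = 0$ ($X{\left(q \right)} = \frac{0}{q} = 0$)
$M{\left(P,R \right)} = - \frac{P^{2}}{6}$ ($M{\left(P,R \right)} = - \frac{\left(P + 0\right) P}{6} = - \frac{P P}{6} = - \frac{P^{2}}{6}$)
$- \frac{241}{M{\left(p{\left(-4 \right)},\frac{7}{-17} \right)}} = - \frac{241}{\left(- \frac{1}{6}\right) 4^{2}} = - \frac{241}{\left(- \frac{1}{6}\right) 16} = - \frac{241}{- \frac{8}{3}} = \left(-241\right) \left(- \frac{3}{8}\right) = \frac{723}{8}$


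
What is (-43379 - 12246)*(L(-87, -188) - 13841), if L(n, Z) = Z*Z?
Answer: -1196104375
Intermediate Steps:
L(n, Z) = Z²
(-43379 - 12246)*(L(-87, -188) - 13841) = (-43379 - 12246)*((-188)² - 13841) = -55625*(35344 - 13841) = -55625*21503 = -1196104375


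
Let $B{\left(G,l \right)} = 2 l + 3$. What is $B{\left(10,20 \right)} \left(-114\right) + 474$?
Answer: $-4428$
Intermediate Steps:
$B{\left(G,l \right)} = 3 + 2 l$
$B{\left(10,20 \right)} \left(-114\right) + 474 = \left(3 + 2 \cdot 20\right) \left(-114\right) + 474 = \left(3 + 40\right) \left(-114\right) + 474 = 43 \left(-114\right) + 474 = -4902 + 474 = -4428$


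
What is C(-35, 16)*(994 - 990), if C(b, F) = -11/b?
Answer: 44/35 ≈ 1.2571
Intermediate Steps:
C(-35, 16)*(994 - 990) = (-11/(-35))*(994 - 990) = -11*(-1/35)*4 = (11/35)*4 = 44/35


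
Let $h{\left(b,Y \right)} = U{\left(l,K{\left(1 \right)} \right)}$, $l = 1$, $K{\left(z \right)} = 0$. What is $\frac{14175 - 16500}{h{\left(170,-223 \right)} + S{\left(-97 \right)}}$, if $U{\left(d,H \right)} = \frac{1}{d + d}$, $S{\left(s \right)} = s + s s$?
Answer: $- \frac{186}{745} \approx -0.24966$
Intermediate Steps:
$S{\left(s \right)} = s + s^{2}$
$U{\left(d,H \right)} = \frac{1}{2 d}$
$h{\left(b,Y \right)} = \frac{1}{2}$ ($h{\left(b,Y \right)} = \frac{1}{2 \cdot 1} = \frac{1}{2} \cdot 1 = \frac{1}{2}$)
$\frac{14175 - 16500}{h{\left(170,-223 \right)} + S{\left(-97 \right)}} = \frac{14175 - 16500}{\frac{1}{2} - 97 \left(1 - 97\right)} = \frac{14175 - 16500}{\frac{1}{2} - -9312} = - \frac{2325}{\frac{1}{2} + 9312} = - \frac{2325}{\frac{18625}{2}} = \left(-2325\right) \frac{2}{18625} = - \frac{186}{745}$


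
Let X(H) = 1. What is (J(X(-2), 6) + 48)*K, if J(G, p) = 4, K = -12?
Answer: -624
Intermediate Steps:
(J(X(-2), 6) + 48)*K = (4 + 48)*(-12) = 52*(-12) = -624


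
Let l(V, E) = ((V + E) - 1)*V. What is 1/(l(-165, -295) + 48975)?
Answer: 1/125040 ≈ 7.9974e-6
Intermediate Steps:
l(V, E) = V*(-1 + E + V) (l(V, E) = ((E + V) - 1)*V = (-1 + E + V)*V = V*(-1 + E + V))
1/(l(-165, -295) + 48975) = 1/(-165*(-1 - 295 - 165) + 48975) = 1/(-165*(-461) + 48975) = 1/(76065 + 48975) = 1/125040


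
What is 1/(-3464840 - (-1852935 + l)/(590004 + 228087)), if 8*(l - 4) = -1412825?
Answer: -2181576/7558806375749 ≈ -2.8861e-7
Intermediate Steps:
l = -1412793/8 (l = 4 + (⅛)*(-1412825) = 4 - 1412825/8 = -1412793/8 ≈ -1.7660e+5)
1/(-3464840 - (-1852935 + l)/(590004 + 228087)) = 1/(-3464840 - (-1852935 - 1412793/8)/(590004 + 228087)) = 1/(-3464840 - (-16236273)/(8*818091)) = 1/(-3464840 - 1*(-5412091/2181576)) = 1/(-3464840 + 5412091/2181576) = 1/(-7558806375749/2181576) = -2181576/7558806375749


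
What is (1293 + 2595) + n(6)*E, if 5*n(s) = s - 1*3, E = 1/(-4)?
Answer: 77757/20 ≈ 3887.9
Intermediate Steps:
E = -¼ ≈ -0.25000
n(s) = -⅗ + s/5 (n(s) = (s - 1*3)/5 = (s - 3)/5 = (-3 + s)/5 = -⅗ + s/5)
(1293 + 2595) + n(6)*E = (1293 + 2595) + (-⅗ + (⅕)*6)*(-¼) = 3888 + (-⅗ + 6/5)*(-¼) = 3888 + (⅗)*(-¼) = 3888 - 3/20 = 77757/20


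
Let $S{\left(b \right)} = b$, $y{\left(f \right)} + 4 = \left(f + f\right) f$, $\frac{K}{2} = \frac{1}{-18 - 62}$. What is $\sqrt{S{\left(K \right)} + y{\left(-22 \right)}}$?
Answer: $\frac{\sqrt{385590}}{20} \approx 31.048$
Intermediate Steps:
$K = - \frac{1}{40}$ ($K = \frac{2}{-18 - 62} = \frac{2}{-80} = 2 \left(- \frac{1}{80}\right) = - \frac{1}{40} \approx -0.025$)
$y{\left(f \right)} = -4 + 2 f^{2}$ ($y{\left(f \right)} = -4 + \left(f + f\right) f = -4 + 2 f f = -4 + 2 f^{2}$)
$\sqrt{S{\left(K \right)} + y{\left(-22 \right)}} = \sqrt{- \frac{1}{40} - \left(4 - 2 \left(-22\right)^{2}\right)} = \sqrt{- \frac{1}{40} + \left(-4 + 2 \cdot 484\right)} = \sqrt{- \frac{1}{40} + \left(-4 + 968\right)} = \sqrt{- \frac{1}{40} + 964} = \sqrt{\frac{38559}{40}} = \frac{\sqrt{385590}}{20}$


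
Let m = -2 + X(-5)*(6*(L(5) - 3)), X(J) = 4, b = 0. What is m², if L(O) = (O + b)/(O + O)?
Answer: 3844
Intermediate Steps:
L(O) = ½ (L(O) = (O + 0)/(O + O) = O/((2*O)) = O*(1/(2*O)) = ½)
m = -62 (m = -2 + 4*(6*(½ - 3)) = -2 + 4*(6*(-5/2)) = -2 + 4*(-15) = -2 - 60 = -62)
m² = (-62)² = 3844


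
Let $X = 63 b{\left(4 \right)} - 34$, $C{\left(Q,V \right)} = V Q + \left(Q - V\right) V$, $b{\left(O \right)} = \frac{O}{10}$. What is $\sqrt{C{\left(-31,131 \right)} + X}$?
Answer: $\frac{3 i \sqrt{70255}}{5} \approx 159.03 i$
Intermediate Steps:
$b{\left(O \right)} = \frac{O}{10}$ ($b{\left(O \right)} = O \frac{1}{10} = \frac{O}{10}$)
$C{\left(Q,V \right)} = Q V + V \left(Q - V\right)$
$X = - \frac{44}{5}$ ($X = 63 \cdot \frac{1}{10} \cdot 4 - 34 = 63 \cdot \frac{2}{5} - 34 = \frac{126}{5} - 34 = - \frac{44}{5} \approx -8.8$)
$\sqrt{C{\left(-31,131 \right)} + X} = \sqrt{131 \left(\left(-1\right) 131 + 2 \left(-31\right)\right) - \frac{44}{5}} = \sqrt{131 \left(-131 - 62\right) - \frac{44}{5}} = \sqrt{131 \left(-193\right) - \frac{44}{5}} = \sqrt{-25283 - \frac{44}{5}} = \sqrt{- \frac{126459}{5}} = \frac{3 i \sqrt{70255}}{5}$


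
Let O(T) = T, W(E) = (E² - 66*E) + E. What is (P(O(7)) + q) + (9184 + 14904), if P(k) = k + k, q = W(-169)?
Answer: 63648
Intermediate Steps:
W(E) = E² - 65*E
q = 39546 (q = -169*(-65 - 169) = -169*(-234) = 39546)
P(k) = 2*k
(P(O(7)) + q) + (9184 + 14904) = (2*7 + 39546) + (9184 + 14904) = (14 + 39546) + 24088 = 39560 + 24088 = 63648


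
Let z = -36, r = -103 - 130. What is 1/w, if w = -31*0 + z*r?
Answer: 1/8388 ≈ 0.00011922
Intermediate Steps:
r = -233
w = 8388 (w = -31*0 - 36*(-233) = 0 + 8388 = 8388)
1/w = 1/8388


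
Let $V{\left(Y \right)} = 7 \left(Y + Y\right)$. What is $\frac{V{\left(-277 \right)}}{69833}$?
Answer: $- \frac{3878}{69833} \approx -0.055532$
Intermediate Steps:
$V{\left(Y \right)} = 14 Y$ ($V{\left(Y \right)} = 7 \cdot 2 Y = 14 Y$)
$\frac{V{\left(-277 \right)}}{69833} = \frac{14 \left(-277\right)}{69833} = \left(-3878\right) \frac{1}{69833} = - \frac{3878}{69833}$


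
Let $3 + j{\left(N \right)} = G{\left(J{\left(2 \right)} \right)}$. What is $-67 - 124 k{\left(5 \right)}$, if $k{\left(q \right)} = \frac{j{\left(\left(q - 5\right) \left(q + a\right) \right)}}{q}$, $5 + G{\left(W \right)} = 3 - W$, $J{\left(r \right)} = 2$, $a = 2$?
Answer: $\frac{533}{5} \approx 106.6$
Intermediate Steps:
$G{\left(W \right)} = -2 - W$ ($G{\left(W \right)} = -5 - \left(-3 + W\right) = -2 - W$)
$j{\left(N \right)} = -7$ ($j{\left(N \right)} = -3 - 4 = -7$)
$k{\left(q \right)} = - \frac{7}{q}$
$-67 - 124 k{\left(5 \right)} = -67 - 124 \left(- \frac{7}{5}\right) = -67 - 124 \left(\left(-7\right) \frac{1}{5}\right) = -67 - - \frac{868}{5} = -67 + \frac{868}{5} = \frac{533}{5}$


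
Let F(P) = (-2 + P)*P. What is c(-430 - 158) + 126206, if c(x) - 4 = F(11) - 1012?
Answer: 125297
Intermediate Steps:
F(P) = P*(-2 + P)
c(x) = -909 (c(x) = 4 + (11*(-2 + 11) - 1012) = 4 + (11*9 - 1012) = 4 + (99 - 1012) = 4 - 913 = -909)
c(-430 - 158) + 126206 = -909 + 126206 = 125297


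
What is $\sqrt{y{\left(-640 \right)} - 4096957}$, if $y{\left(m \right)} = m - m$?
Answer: $i \sqrt{4096957} \approx 2024.1 i$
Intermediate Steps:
$y{\left(m \right)} = 0$
$\sqrt{y{\left(-640 \right)} - 4096957} = \sqrt{0 - 4096957} = \sqrt{-4096957} = i \sqrt{4096957}$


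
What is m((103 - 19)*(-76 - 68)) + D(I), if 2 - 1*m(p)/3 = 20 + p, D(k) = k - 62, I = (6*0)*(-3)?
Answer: 36172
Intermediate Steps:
I = 0 (I = 0*(-3) = 0)
D(k) = -62 + k
m(p) = -54 - 3*p (m(p) = 6 - 3*(20 + p) = 6 + (-60 - 3*p) = -54 - 3*p)
m((103 - 19)*(-76 - 68)) + D(I) = (-54 - 3*(103 - 19)*(-76 - 68)) + (-62 + 0) = (-54 - 252*(-144)) - 62 = (-54 - 3*(-12096)) - 62 = (-54 + 36288) - 62 = 36234 - 62 = 36172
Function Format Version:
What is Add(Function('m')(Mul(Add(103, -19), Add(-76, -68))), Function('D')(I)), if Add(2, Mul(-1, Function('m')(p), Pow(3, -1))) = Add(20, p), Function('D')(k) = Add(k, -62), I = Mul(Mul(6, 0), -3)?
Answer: 36172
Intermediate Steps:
I = 0 (I = Mul(0, -3) = 0)
Function('D')(k) = Add(-62, k)
Function('m')(p) = Add(-54, Mul(-3, p)) (Function('m')(p) = Add(6, Mul(-3, Add(20, p))) = Add(6, Add(-60, Mul(-3, p))) = Add(-54, Mul(-3, p)))
Add(Function('m')(Mul(Add(103, -19), Add(-76, -68))), Function('D')(I)) = Add(Add(-54, Mul(-3, Mul(Add(103, -19), Add(-76, -68)))), Add(-62, 0)) = Add(Add(-54, Mul(-3, Mul(84, -144))), -62) = Add(Add(-54, Mul(-3, -12096)), -62) = Add(Add(-54, 36288), -62) = Add(36234, -62) = 36172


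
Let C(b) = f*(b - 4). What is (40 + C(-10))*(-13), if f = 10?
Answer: 1300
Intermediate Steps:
C(b) = -40 + 10*b (C(b) = 10*(b - 4) = 10*(-4 + b) = -40 + 10*b)
(40 + C(-10))*(-13) = (40 + (-40 + 10*(-10)))*(-13) = (40 + (-40 - 100))*(-13) = (40 - 140)*(-13) = -100*(-13) = 1300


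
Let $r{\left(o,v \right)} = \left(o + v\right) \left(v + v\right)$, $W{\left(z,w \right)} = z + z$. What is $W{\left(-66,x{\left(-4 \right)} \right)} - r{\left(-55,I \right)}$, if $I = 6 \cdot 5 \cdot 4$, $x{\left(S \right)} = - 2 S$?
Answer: $-15732$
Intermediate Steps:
$I = 120$ ($I = 30 \cdot 4 = 120$)
$W{\left(z,w \right)} = 2 z$
$r{\left(o,v \right)} = 2 v \left(o + v\right)$ ($r{\left(o,v \right)} = \left(o + v\right) 2 v = 2 v \left(o + v\right)$)
$W{\left(-66,x{\left(-4 \right)} \right)} - r{\left(-55,I \right)} = 2 \left(-66\right) - 2 \cdot 120 \left(-55 + 120\right) = -132 - 2 \cdot 120 \cdot 65 = -132 - 15600 = -15732$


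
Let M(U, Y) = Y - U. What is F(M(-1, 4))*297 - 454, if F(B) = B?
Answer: 1031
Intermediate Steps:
F(M(-1, 4))*297 - 454 = (4 - 1*(-1))*297 - 454 = (4 + 1)*297 - 454 = 5*297 - 454 = 1485 - 454 = 1031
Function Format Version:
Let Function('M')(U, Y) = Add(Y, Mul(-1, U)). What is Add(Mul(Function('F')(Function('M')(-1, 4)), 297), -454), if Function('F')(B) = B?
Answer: 1031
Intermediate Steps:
Add(Mul(Function('F')(Function('M')(-1, 4)), 297), -454) = Add(Mul(Add(4, Mul(-1, -1)), 297), -454) = Add(Mul(Add(4, 1), 297), -454) = Add(Mul(5, 297), -454) = Add(1485, -454) = 1031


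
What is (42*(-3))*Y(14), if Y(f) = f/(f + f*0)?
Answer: -126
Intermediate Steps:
Y(f) = 1 (Y(f) = f/(f + 0) = f/f = 1)
(42*(-3))*Y(14) = (42*(-3))*1 = -126*1 = -126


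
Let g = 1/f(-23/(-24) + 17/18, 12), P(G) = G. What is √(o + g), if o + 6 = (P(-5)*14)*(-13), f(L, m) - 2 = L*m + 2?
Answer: 5*√937342/161 ≈ 30.067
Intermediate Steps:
f(L, m) = 4 + L*m (f(L, m) = 2 + (L*m + 2) = 2 + (2 + L*m) = 4 + L*m)
o = 904 (o = -6 - 5*14*(-13) = -6 - 70*(-13) = -6 + 910 = 904)
g = 6/161 (g = 1/(4 + (-23/(-24) + 17/18)*12) = 1/(4 + (-23*(-1/24) + 17*(1/18))*12) = 1/(4 + (23/24 + 17/18)*12) = 1/(4 + (137/72)*12) = 1/(4 + 137/6) = 1/(161/6) = 6/161 ≈ 0.037267)
√(o + g) = √(904 + 6/161) = √(145550/161) = 5*√937342/161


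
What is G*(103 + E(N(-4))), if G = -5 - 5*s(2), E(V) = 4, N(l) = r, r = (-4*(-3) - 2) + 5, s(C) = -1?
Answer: 0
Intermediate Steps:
r = 15 (r = (12 - 2) + 5 = 10 + 5 = 15)
N(l) = 15
G = 0 (G = -5 - 5*(-1) = -5 + 5 = 0)
G*(103 + E(N(-4))) = 0*(103 + 4) = 0*107 = 0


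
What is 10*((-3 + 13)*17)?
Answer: 1700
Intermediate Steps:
10*((-3 + 13)*17) = 10*(10*17) = 10*170 = 1700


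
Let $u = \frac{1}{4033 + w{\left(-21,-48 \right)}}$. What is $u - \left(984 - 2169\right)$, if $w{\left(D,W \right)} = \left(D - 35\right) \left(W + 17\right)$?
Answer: $\frac{6836266}{5769} \approx 1185.0$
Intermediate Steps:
$w{\left(D,W \right)} = \left(-35 + D\right) \left(17 + W\right)$
$u = \frac{1}{5769}$ ($u = \frac{1}{4033 - -1736} = \frac{1}{4033 + \left(-595 + 1680 - 357 + 1008\right)} = \frac{1}{4033 + 1736} = \frac{1}{5769} \approx 0.00017334$)
$u - \left(984 - 2169\right) = \frac{1}{5769} - \left(984 - 2169\right) = \frac{1}{5769} - -1185 = \frac{1}{5769} + 1185 = \frac{6836266}{5769}$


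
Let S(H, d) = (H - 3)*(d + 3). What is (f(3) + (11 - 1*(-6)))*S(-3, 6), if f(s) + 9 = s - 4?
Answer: -378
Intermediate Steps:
f(s) = -13 + s (f(s) = -9 + (s - 4) = -9 + (-4 + s) = -13 + s)
S(H, d) = (-3 + H)*(3 + d)
(f(3) + (11 - 1*(-6)))*S(-3, 6) = ((-13 + 3) + (11 - 1*(-6)))*(-9 - 3*6 + 3*(-3) - 3*6) = (-10 + (11 + 6))*(-9 - 18 - 9 - 18) = (-10 + 17)*(-54) = 7*(-54) = -378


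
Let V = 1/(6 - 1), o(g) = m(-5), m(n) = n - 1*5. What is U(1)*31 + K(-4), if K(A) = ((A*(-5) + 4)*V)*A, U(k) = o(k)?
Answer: -1646/5 ≈ -329.20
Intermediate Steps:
m(n) = -5 + n (m(n) = n - 5 = -5 + n)
o(g) = -10 (o(g) = -5 - 5 = -10)
V = 1/5 ≈ 0.20000
U(k) = -10
K(A) = A*(4/5 - A) (K(A) = ((A*(-5) + 4)*(1/5))*A = ((-5*A + 4)*(1/5))*A = ((4 - 5*A)*(1/5))*A = (4/5 - A)*A = A*(4/5 - A))
U(1)*31 + K(-4) = -10*31 + (1/5)*(-4)*(4 - 5*(-4)) = -310 + (1/5)*(-4)*(4 + 20) = -310 + (1/5)*(-4)*24 = -310 - 96/5 = -1646/5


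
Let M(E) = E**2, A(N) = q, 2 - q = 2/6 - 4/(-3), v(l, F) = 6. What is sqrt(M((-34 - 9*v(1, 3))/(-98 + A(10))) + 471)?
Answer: 5*sqrt(1620183)/293 ≈ 21.721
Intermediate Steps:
q = 1/3 (q = 2 - (2/6 - 4/(-3)) = 2 - (2*(1/6) - 4*(-1/3)) = 2 - (1/3 + 4/3) = 2 - 1*5/3 = 2 - 5/3 = 1/3 ≈ 0.33333)
A(N) = 1/3
sqrt(M((-34 - 9*v(1, 3))/(-98 + A(10))) + 471) = sqrt(((-34 - 9*6)/(-98 + 1/3))**2 + 471) = sqrt(((-34 - 54)/(-293/3))**2 + 471) = sqrt((-88*(-3/293))**2 + 471) = sqrt((264/293)**2 + 471) = sqrt(69696/85849 + 471) = sqrt(40504575/85849) = 5*sqrt(1620183)/293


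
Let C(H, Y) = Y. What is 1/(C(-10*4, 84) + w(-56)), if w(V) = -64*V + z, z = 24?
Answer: 1/3692 ≈ 0.00027086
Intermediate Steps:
w(V) = 24 - 64*V (w(V) = -64*V + 24 = 24 - 64*V)
1/(C(-10*4, 84) + w(-56)) = 1/(84 + (24 - 64*(-56))) = 1/(84 + (24 + 3584)) = 1/(84 + 3608) = 1/3692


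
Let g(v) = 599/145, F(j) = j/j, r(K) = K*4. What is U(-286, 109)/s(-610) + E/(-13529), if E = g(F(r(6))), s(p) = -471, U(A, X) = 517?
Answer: -1014483614/923963055 ≈ -1.0980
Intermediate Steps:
r(K) = 4*K
F(j) = 1
g(v) = 599/145 (g(v) = 599*(1/145) = 599/145)
E = 599/145 ≈ 4.1310
U(-286, 109)/s(-610) + E/(-13529) = 517/(-471) + (599/145)/(-13529) = 517*(-1/471) + (599/145)*(-1/13529) = -517/471 - 599/1961705 = -1014483614/923963055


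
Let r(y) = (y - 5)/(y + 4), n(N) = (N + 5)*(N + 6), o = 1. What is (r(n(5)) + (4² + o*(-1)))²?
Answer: 366025/1444 ≈ 253.48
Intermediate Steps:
n(N) = (5 + N)*(6 + N)
r(y) = (-5 + y)/(4 + y)
(r(n(5)) + (4² + o*(-1)))² = ((-5 + (30 + 5² + 11*5))/(4 + (30 + 5² + 11*5)) + (4² + 1*(-1)))² = ((-5 + (30 + 25 + 55))/(4 + (30 + 25 + 55)) + (16 - 1))² = ((-5 + 110)/(4 + 110) + 15)² = (105/114 + 15)² = ((1/114)*105 + 15)² = (35/38 + 15)² = (605/38)² = 366025/1444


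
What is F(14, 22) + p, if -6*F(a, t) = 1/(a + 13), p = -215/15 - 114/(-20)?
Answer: -3499/405 ≈ -8.6395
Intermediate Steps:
p = -259/30 (p = -215*1/15 - 114*(-1/20) = -43/3 + 57/10 = -259/30 ≈ -8.6333)
F(a, t) = -1/(6*(13 + a)) (F(a, t) = -1/(6*(a + 13)) = -1/(6*(13 + a)))
F(14, 22) + p = -1/(78 + 6*14) - 259/30 = -1/(78 + 84) - 259/30 = -1/162 - 259/30 = -3499/405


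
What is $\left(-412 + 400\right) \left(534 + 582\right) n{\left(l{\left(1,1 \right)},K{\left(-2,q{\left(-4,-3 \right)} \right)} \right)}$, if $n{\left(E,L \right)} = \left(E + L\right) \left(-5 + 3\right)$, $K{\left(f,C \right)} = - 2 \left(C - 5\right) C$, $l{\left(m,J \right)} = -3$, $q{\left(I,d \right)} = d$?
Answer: $-1365984$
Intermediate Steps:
$K{\left(f,C \right)} = C \left(10 - 2 C\right)$ ($K{\left(f,C \right)} = - 2 \left(-5 + C\right) C = \left(10 - 2 C\right) C = C \left(10 - 2 C\right)$)
$n{\left(E,L \right)} = - 2 E - 2 L$ ($n{\left(E,L \right)} = \left(E + L\right) \left(-2\right) = - 2 E - 2 L$)
$\left(-412 + 400\right) \left(534 + 582\right) n{\left(l{\left(1,1 \right)},K{\left(-2,q{\left(-4,-3 \right)} \right)} \right)} = \left(-412 + 400\right) \left(534 + 582\right) \left(\left(-2\right) \left(-3\right) - 2 \cdot 2 \left(-3\right) \left(5 - -3\right)\right) = \left(-12\right) 1116 \left(6 - 2 \cdot 2 \left(-3\right) \left(5 + 3\right)\right) = - 13392 \left(6 - 2 \cdot 2 \left(-3\right) 8\right) = - 13392 \left(6 - -96\right) = - 13392 \left(6 + 96\right) = \left(-13392\right) 102 = -1365984$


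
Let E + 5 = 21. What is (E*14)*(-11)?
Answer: -2464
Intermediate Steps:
E = 16 (E = -5 + 21 = 16)
(E*14)*(-11) = (16*14)*(-11) = 224*(-11) = -2464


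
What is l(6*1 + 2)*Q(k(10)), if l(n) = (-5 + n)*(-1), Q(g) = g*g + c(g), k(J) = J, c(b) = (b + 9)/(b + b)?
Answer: -6057/20 ≈ -302.85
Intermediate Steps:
c(b) = (9 + b)/(2*b) (c(b) = (9 + b)/((2*b)) = (9 + b)*(1/(2*b)) = (9 + b)/(2*b))
Q(g) = g² + (9 + g)/(2*g) (Q(g) = g*g + (9 + g)/(2*g) = g² + (9 + g)/(2*g))
l(n) = 5 - n
l(6*1 + 2)*Q(k(10)) = (5 - (6*1 + 2))*((½)*(9 + 10 + 2*10³)/10) = (5 - (6 + 2))*((½)*(⅒)*(9 + 10 + 2*1000)) = (5 - 1*8)*((½)*(⅒)*(9 + 10 + 2000)) = (5 - 8)*((½)*(⅒)*2019) = -3*2019/20 = -6057/20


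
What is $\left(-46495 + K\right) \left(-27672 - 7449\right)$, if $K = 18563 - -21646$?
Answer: $220770606$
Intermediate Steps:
$K = 40209$ ($K = 18563 + 21646 = 40209$)
$\left(-46495 + K\right) \left(-27672 - 7449\right) = \left(-46495 + 40209\right) \left(-27672 - 7449\right) = \left(-6286\right) \left(-35121\right) = 220770606$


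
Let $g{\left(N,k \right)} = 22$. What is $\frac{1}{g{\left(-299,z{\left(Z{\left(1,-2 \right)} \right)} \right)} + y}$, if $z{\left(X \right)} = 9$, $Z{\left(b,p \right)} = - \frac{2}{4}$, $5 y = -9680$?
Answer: $- \frac{1}{1914} \approx -0.00052247$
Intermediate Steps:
$y = -1936$ ($y = \frac{1}{5} \left(-9680\right) = -1936$)
$Z{\left(b,p \right)} = - \frac{1}{2}$ ($Z{\left(b,p \right)} = \left(-2\right) \frac{1}{4} = - \frac{1}{2}$)
$\frac{1}{g{\left(-299,z{\left(Z{\left(1,-2 \right)} \right)} \right)} + y} = \frac{1}{22 - 1936} = \frac{1}{-1914} = - \frac{1}{1914}$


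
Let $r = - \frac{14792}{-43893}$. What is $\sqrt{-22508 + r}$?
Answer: $\frac{2 i \sqrt{1204532252801}}{14631} \approx 150.03 i$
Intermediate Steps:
$r = \frac{14792}{43893}$ ($r = \left(-14792\right) \left(- \frac{1}{43893}\right) = \frac{14792}{43893} \approx 0.337$)
$\sqrt{-22508 + r} = \sqrt{-22508 + \frac{14792}{43893}} = \sqrt{- \frac{987928852}{43893}} = \frac{2 i \sqrt{1204532252801}}{14631}$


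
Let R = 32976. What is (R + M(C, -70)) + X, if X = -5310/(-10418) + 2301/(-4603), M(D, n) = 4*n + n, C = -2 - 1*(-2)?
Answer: 782274717958/23977027 ≈ 32626.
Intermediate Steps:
C = 0 (C = -2 + 2 = 0)
M(D, n) = 5*n
X = 235056/23977027 (X = -5310*(-1/10418) + 2301*(-1/4603) = 2655/5209 - 2301/4603 = 235056/23977027 ≈ 0.0098034)
(R + M(C, -70)) + X = (32976 + 5*(-70)) + 235056/23977027 = (32976 - 350) + 235056/23977027 = 32626 + 235056/23977027 = 782274717958/23977027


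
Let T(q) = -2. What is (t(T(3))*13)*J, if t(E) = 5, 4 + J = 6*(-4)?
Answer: -1820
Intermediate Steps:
J = -28 (J = -4 + 6*(-4) = -4 - 24 = -28)
(t(T(3))*13)*J = (5*13)*(-28) = 65*(-28) = -1820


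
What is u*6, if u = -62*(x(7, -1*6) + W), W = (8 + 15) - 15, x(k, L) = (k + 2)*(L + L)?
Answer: 37200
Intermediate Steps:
x(k, L) = 2*L*(2 + k) (x(k, L) = (2 + k)*(2*L) = 2*L*(2 + k))
W = 8 (W = 23 - 15 = 8)
u = 6200 (u = -62*(2*(-1*6)*(2 + 7) + 8) = -62*(2*(-6)*9 + 8) = -62*(-108 + 8) = -62*(-100) = 6200)
u*6 = 6200*6 = 37200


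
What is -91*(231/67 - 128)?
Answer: 759395/67 ≈ 11334.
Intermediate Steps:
-91*(231/67 - 128) = -91*(-8345/67) = 759395/67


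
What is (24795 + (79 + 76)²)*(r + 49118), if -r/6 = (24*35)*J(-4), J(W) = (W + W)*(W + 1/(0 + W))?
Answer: -5967854440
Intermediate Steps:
J(W) = 2*W*(W + 1/W) (J(W) = (2*W)*(W + 1/W) = 2*W*(W + 1/W))
r = -171360 (r = -6*24*35*(2 + 2*(-4)²) = -5040*(2 + 2*16) = -5040*(2 + 32) = -5040*34 = -6*28560 = -171360)
(24795 + (79 + 76)²)*(r + 49118) = (24795 + (79 + 76)²)*(-171360 + 49118) = (24795 + 155²)*(-122242) = (24795 + 24025)*(-122242) = 48820*(-122242) = -5967854440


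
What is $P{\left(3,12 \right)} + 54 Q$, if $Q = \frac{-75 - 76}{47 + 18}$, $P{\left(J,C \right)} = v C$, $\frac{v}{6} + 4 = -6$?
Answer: $- \frac{54954}{65} \approx -845.45$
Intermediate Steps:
$v = -60$ ($v = -24 + 6 \left(-6\right) = -24 - 36 = -60$)
$P{\left(J,C \right)} = - 60 C$
$Q = - \frac{151}{65} \approx -2.3231$
$P{\left(3,12 \right)} + 54 Q = \left(-60\right) 12 + 54 \left(- \frac{151}{65}\right) = -720 - \frac{8154}{65} = - \frac{54954}{65}$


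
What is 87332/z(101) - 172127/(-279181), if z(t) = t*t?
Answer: 26137302619/2847925381 ≈ 9.1777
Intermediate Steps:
z(t) = t²
87332/z(101) - 172127/(-279181) = 87332/(101²) - 172127/(-279181) = 87332/10201 - 172127*(-1/279181) = 87332*(1/10201) + 172127/279181 = 87332/10201 + 172127/279181 = 26137302619/2847925381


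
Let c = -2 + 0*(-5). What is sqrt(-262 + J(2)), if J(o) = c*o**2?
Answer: 3*I*sqrt(30) ≈ 16.432*I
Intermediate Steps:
c = -2 (c = -2 + 0 = -2)
J(o) = -2*o**2
sqrt(-262 + J(2)) = sqrt(-262 - 2*2**2) = sqrt(-262 - 2*4) = sqrt(-262 - 8) = sqrt(-270) = 3*I*sqrt(30)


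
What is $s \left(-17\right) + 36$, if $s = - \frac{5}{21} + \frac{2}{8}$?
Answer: $\frac{3007}{84} \approx 35.798$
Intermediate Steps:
$s = \frac{1}{84}$ ($s = \left(-5\right) \frac{1}{21} + 2 \cdot \frac{1}{8} = - \frac{5}{21} + \frac{1}{4} = \frac{1}{84} \approx 0.011905$)
$s \left(-17\right) + 36 = \frac{1}{84} \left(-17\right) + 36 = - \frac{17}{84} + 36 = \frac{3007}{84}$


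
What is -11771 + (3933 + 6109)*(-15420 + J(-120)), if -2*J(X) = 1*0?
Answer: -154859411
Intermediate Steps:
J(X) = 0 (J(X) = -0/2 = -1/2*0 = 0)
-11771 + (3933 + 6109)*(-15420 + J(-120)) = -11771 + (3933 + 6109)*(-15420 + 0) = -11771 + 10042*(-15420) = -11771 - 154847640 = -154859411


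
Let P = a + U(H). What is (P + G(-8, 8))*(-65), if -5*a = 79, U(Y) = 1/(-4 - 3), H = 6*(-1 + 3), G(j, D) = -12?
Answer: 12714/7 ≈ 1816.3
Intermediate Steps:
H = 12 (H = 6*2 = 12)
U(Y) = -1/7 (U(Y) = 1/(-7) = -1/7)
a = -79/5 (a = -1/5*79 = -79/5 ≈ -15.800)
P = -558/35 (P = -79/5 - 1/7 = -558/35 ≈ -15.943)
(P + G(-8, 8))*(-65) = (-558/35 - 12)*(-65) = -978/35*(-65) = 12714/7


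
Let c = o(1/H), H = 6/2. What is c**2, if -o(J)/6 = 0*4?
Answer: 0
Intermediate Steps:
H = 3 (H = 6*(1/2) = 3)
o(J) = 0 (o(J) = -0*4 = -6*0 = 0)
c = 0
c**2 = 0**2 = 0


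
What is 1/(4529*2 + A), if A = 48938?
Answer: 1/57996 ≈ 1.7243e-5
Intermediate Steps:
1/(4529*2 + A) = 1/(4529*2 + 48938) = 1/(9058 + 48938) = 1/57996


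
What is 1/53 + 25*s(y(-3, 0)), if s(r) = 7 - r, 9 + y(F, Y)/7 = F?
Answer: 120576/53 ≈ 2275.0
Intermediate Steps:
y(F, Y) = -63 + 7*F
1/53 + 25*s(y(-3, 0)) = 1/53 + 25*(7 - (-63 + 7*(-3))) = 1/53 + 25*(7 - (-63 - 21)) = 1/53 + 25*(7 - 1*(-84)) = 1/53 + 25*(7 + 84) = 1/53 + 25*91 = 1/53 + 2275 = 120576/53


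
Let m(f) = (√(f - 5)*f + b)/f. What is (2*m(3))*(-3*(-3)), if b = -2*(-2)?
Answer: 24 + 18*I*√2 ≈ 24.0 + 25.456*I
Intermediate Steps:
b = 4
m(f) = (4 + f*√(-5 + f))/f (m(f) = (√(f - 5)*f + 4)/f = (√(-5 + f)*f + 4)/f = (f*√(-5 + f) + 4)/f = (4 + f*√(-5 + f))/f)
(2*m(3))*(-3*(-3)) = (2*(√(-5 + 3) + 4/3))*(-3*(-3)) = (2*(√(-2) + 4*(⅓)))*9 = (2*(I*√2 + 4/3))*9 = (2*(4/3 + I*√2))*9 = (8/3 + 2*I*√2)*9 = 24 + 18*I*√2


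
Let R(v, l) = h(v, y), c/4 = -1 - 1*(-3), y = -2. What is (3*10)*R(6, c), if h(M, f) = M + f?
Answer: 120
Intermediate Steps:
c = 8 (c = 4*(-1 - 1*(-3)) = 4*(-1 + 3) = 4*2 = 8)
R(v, l) = -2 + v (R(v, l) = v - 2 = -2 + v)
(3*10)*R(6, c) = (3*10)*(-2 + 6) = 30*4 = 120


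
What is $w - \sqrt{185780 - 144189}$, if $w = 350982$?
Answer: $350982 - \sqrt{41591} \approx 3.5078 \cdot 10^{5}$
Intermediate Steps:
$w - \sqrt{185780 - 144189} = 350982 - \sqrt{185780 - 144189} = 350982 - \sqrt{41591}$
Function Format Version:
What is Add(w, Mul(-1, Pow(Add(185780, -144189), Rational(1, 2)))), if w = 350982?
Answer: Add(350982, Mul(-1, Pow(41591, Rational(1, 2)))) ≈ 3.5078e+5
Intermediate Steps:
Add(w, Mul(-1, Pow(Add(185780, -144189), Rational(1, 2)))) = Add(350982, Mul(-1, Pow(Add(185780, -144189), Rational(1, 2)))) = Add(350982, Mul(-1, Pow(41591, Rational(1, 2))))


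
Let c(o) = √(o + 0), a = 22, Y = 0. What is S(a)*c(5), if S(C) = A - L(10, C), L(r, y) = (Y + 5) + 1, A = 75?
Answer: 69*√5 ≈ 154.29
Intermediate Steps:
L(r, y) = 6 (L(r, y) = (0 + 5) + 1 = 5 + 1 = 6)
c(o) = √o
S(C) = 69 (S(C) = 75 - 1*6 = 75 - 6 = 69)
S(a)*c(5) = 69*√5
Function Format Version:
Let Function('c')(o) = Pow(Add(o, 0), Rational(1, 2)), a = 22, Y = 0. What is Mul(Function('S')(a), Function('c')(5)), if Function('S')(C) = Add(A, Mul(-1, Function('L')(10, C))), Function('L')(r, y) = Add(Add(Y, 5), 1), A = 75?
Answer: Mul(69, Pow(5, Rational(1, 2))) ≈ 154.29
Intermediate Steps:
Function('L')(r, y) = 6 (Function('L')(r, y) = Add(Add(0, 5), 1) = Add(5, 1) = 6)
Function('c')(o) = Pow(o, Rational(1, 2))
Function('S')(C) = 69 (Function('S')(C) = Add(75, Mul(-1, 6)) = Add(75, -6) = 69)
Mul(Function('S')(a), Function('c')(5)) = Mul(69, Pow(5, Rational(1, 2)))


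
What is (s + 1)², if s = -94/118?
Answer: 144/3481 ≈ 0.041367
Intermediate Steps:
s = -47/59 (s = -94*1/118 = -47/59 ≈ -0.79661)
(s + 1)² = (-47/59 + 1)² = (12/59)² = 144/3481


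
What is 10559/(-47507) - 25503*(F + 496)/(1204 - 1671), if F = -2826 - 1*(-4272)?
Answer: 2352865991729/22185769 ≈ 1.0605e+5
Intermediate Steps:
F = 1446 (F = -2826 + 4272 = 1446)
10559/(-47507) - 25503*(F + 496)/(1204 - 1671) = 10559/(-47507) - 25503*(1446 + 496)/(1204 - 1671) = 10559*(-1/47507) - 25503/((-467/1942)) = -10559/47507 - 25503/((-467*1/1942)) = -10559/47507 - 25503/(-467/1942) = -10559/47507 - 25503*(-1942/467) = -10559/47507 + 49526826/467 = 2352865991729/22185769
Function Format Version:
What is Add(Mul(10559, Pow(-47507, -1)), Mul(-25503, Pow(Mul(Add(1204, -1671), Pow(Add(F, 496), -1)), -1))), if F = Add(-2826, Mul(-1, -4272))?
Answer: Rational(2352865991729, 22185769) ≈ 1.0605e+5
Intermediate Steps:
F = 1446 (F = Add(-2826, 4272) = 1446)
Add(Mul(10559, Pow(-47507, -1)), Mul(-25503, Pow(Mul(Add(1204, -1671), Pow(Add(F, 496), -1)), -1))) = Add(Mul(10559, Pow(-47507, -1)), Mul(-25503, Pow(Mul(Add(1204, -1671), Pow(Add(1446, 496), -1)), -1))) = Add(Mul(10559, Rational(-1, 47507)), Mul(-25503, Pow(Mul(-467, Pow(1942, -1)), -1))) = Add(Rational(-10559, 47507), Mul(-25503, Pow(Mul(-467, Rational(1, 1942)), -1))) = Add(Rational(-10559, 47507), Mul(-25503, Pow(Rational(-467, 1942), -1))) = Add(Rational(-10559, 47507), Mul(-25503, Rational(-1942, 467))) = Add(Rational(-10559, 47507), Rational(49526826, 467)) = Rational(2352865991729, 22185769)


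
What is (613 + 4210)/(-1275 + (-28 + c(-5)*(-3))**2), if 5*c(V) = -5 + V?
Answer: -689/113 ≈ -6.0973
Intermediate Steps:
c(V) = -1 + V/5 (c(V) = (-5 + V)/5 = -1 + V/5)
(613 + 4210)/(-1275 + (-28 + c(-5)*(-3))**2) = (613 + 4210)/(-1275 + (-28 + (-1 + (1/5)*(-5))*(-3))**2) = 4823/(-1275 + (-28 + (-1 - 1)*(-3))**2) = 4823/(-1275 + (-28 - 2*(-3))**2) = 4823/(-1275 + (-28 + 6)**2) = 4823/(-1275 + (-22)**2) = 4823/(-1275 + 484) = 4823/(-791) = 4823*(-1/791) = -689/113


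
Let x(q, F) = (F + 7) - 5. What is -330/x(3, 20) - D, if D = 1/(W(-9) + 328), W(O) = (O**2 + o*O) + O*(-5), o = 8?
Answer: -5731/382 ≈ -15.003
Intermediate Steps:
x(q, F) = 2 + F (x(q, F) = (7 + F) - 5 = 2 + F)
W(O) = O**2 + 3*O (W(O) = (O**2 + 8*O) + O*(-5) = (O**2 + 8*O) - 5*O = O**2 + 3*O)
D = 1/382 (D = 1/(-9*(3 - 9) + 328) = 1/(-9*(-6) + 328) = 1/(54 + 328) = 1/382 ≈ 0.0026178)
-330/x(3, 20) - D = -330/(2 + 20) - 1*1/382 = -330/22 - 1/382 = -330*1/22 - 1/382 = -15 - 1/382 = -5731/382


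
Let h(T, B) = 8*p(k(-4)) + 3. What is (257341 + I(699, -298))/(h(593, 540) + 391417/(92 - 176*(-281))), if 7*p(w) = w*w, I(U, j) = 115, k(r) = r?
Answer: 89295009216/10122571 ≈ 8821.4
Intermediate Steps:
p(w) = w**2/7 (p(w) = (w*w)/7 = w**2/7)
h(T, B) = 149/7 (h(T, B) = 8*((1/7)*(-4)**2) + 3 = 8*((1/7)*16) + 3 = 8*(16/7) + 3 = 128/7 + 3 = 149/7)
(257341 + I(699, -298))/(h(593, 540) + 391417/(92 - 176*(-281))) = (257341 + 115)/(149/7 + 391417/(92 - 176*(-281))) = 257456/(149/7 + 391417/(92 + 49456)) = 257456/(149/7 + 391417/49548) = 257456/(10122571/346836) = 257456*(346836/10122571) = 89295009216/10122571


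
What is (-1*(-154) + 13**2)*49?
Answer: 15827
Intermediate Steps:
(-1*(-154) + 13**2)*49 = (154 + 169)*49 = 323*49 = 15827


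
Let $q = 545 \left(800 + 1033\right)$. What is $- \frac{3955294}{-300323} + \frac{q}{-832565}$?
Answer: $\frac{598604235391}{50007683699} \approx 11.97$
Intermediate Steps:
$q = 998985$ ($q = 545 \cdot 1833 = 998985$)
$- \frac{3955294}{-300323} + \frac{q}{-832565} = - \frac{3955294}{-300323} + \frac{998985}{-832565} = \left(-3955294\right) \left(- \frac{1}{300323}\right) + 998985 \left(- \frac{1}{832565}\right) = \frac{3955294}{300323} - \frac{199797}{166513} = \frac{598604235391}{50007683699}$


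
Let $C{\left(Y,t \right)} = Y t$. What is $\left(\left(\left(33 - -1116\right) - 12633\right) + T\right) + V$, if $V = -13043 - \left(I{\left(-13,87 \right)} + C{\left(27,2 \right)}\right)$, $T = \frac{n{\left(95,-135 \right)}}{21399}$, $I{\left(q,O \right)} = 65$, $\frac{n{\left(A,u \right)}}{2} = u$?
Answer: $- \frac{175800008}{7133} \approx -24646.0$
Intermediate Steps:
$n{\left(A,u \right)} = 2 u$
$T = - \frac{90}{7133}$ ($T = \frac{2 \left(-135\right)}{21399} = \left(-270\right) \frac{1}{21399} = - \frac{90}{7133} \approx -0.012617$)
$V = -13162$ ($V = -13043 - \left(65 + 27 \cdot 2\right) = -13043 - \left(65 + 54\right) = -13043 - 119 = -13162$)
$\left(\left(\left(33 - -1116\right) - 12633\right) + T\right) + V = \left(\left(\left(33 - -1116\right) - 12633\right) - \frac{90}{7133}\right) - 13162 = \left(\left(\left(33 + 1116\right) - 12633\right) - \frac{90}{7133}\right) - 13162 = \left(\left(1149 - 12633\right) - \frac{90}{7133}\right) - 13162 = \left(-11484 - \frac{90}{7133}\right) - 13162 = - \frac{81915462}{7133} - 13162 = - \frac{175800008}{7133}$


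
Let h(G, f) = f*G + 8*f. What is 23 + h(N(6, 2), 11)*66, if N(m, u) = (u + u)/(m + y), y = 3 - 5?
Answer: 6557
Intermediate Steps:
y = -2
N(m, u) = 2*u/(-2 + m) (N(m, u) = (u + u)/(m - 2) = (2*u)/(-2 + m) = 2*u/(-2 + m))
h(G, f) = 8*f + G*f (h(G, f) = G*f + 8*f = 8*f + G*f)
23 + h(N(6, 2), 11)*66 = 23 + (11*(8 + 2*2/(-2 + 6)))*66 = 23 + (11*(8 + 2*2/4))*66 = 23 + (11*(8 + 2*2*(1/4)))*66 = 23 + (11*(8 + 1))*66 = 23 + (11*9)*66 = 23 + 99*66 = 23 + 6534 = 6557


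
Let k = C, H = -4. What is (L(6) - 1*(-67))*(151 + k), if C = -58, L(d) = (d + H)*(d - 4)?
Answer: 6603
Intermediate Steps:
L(d) = (-4 + d)² (L(d) = (d - 4)*(d - 4) = (-4 + d)*(-4 + d) = (-4 + d)²)
k = -58
(L(6) - 1*(-67))*(151 + k) = ((16 + 6² - 8*6) - 1*(-67))*(151 - 58) = ((16 + 36 - 48) + 67)*93 = (4 + 67)*93 = 71*93 = 6603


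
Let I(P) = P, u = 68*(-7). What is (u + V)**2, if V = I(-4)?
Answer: 230400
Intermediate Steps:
u = -476
V = -4
(u + V)**2 = (-476 - 4)**2 = (-480)**2 = 230400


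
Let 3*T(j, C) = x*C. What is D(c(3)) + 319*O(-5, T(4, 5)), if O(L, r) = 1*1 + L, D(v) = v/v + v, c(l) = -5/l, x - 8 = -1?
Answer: -3830/3 ≈ -1276.7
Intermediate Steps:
x = 7 (x = 8 - 1 = 7)
T(j, C) = 7*C/3 (T(j, C) = (7*C)/3 = 7*C/3)
D(v) = 1 + v
O(L, r) = 1 + L
D(c(3)) + 319*O(-5, T(4, 5)) = (1 - 5/3) + 319*(1 - 5) = (1 - 5*1/3) + 319*(-4) = (1 - 5/3) - 1276 = -2/3 - 1276 = -3830/3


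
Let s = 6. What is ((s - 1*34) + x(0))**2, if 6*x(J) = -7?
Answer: 30625/36 ≈ 850.69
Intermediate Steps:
x(J) = -7/6 (x(J) = (1/6)*(-7) = -7/6)
((s - 1*34) + x(0))**2 = ((6 - 1*34) - 7/6)**2 = ((6 - 34) - 7/6)**2 = (-28 - 7/6)**2 = (-175/6)**2 = 30625/36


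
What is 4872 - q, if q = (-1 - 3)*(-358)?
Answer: 3440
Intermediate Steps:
q = 1432 (q = -4*(-358) = 1432)
4872 - q = 4872 - 1*1432 = 4872 - 1432 = 3440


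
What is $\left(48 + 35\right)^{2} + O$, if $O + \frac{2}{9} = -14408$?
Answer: $- \frac{67673}{9} \approx -7519.2$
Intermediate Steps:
$O = - \frac{129674}{9}$ ($O = - \frac{2}{9} - 14408 = - \frac{129674}{9} \approx -14408.0$)
$\left(48 + 35\right)^{2} + O = \left(48 + 35\right)^{2} - \frac{129674}{9} = 83^{2} - \frac{129674}{9} = 6889 - \frac{129674}{9} = - \frac{67673}{9}$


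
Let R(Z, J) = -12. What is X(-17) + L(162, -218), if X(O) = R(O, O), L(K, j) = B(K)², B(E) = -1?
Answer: -11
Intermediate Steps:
L(K, j) = 1 (L(K, j) = (-1)² = 1)
X(O) = -12
X(-17) + L(162, -218) = -12 + 1 = -11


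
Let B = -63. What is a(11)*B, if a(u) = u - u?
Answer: 0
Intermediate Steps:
a(u) = 0
a(11)*B = 0*(-63) = 0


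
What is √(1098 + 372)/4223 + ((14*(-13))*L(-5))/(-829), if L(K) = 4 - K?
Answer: 1638/829 + 7*√30/4223 ≈ 1.9850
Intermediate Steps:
√(1098 + 372)/4223 + ((14*(-13))*L(-5))/(-829) = √(1098 + 372)/4223 + ((14*(-13))*(4 - 1*(-5)))/(-829) = √1470*(1/4223) - 182*(4 + 5)*(-1/829) = (7*√30)*(1/4223) - 182*9*(-1/829) = 7*√30/4223 - 1638*(-1/829) = 7*√30/4223 + 1638/829 = 1638/829 + 7*√30/4223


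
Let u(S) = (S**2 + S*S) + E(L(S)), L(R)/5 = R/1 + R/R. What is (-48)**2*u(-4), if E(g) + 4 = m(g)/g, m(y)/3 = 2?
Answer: 317952/5 ≈ 63590.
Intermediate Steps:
m(y) = 6 (m(y) = 3*2 = 6)
L(R) = 5 + 5*R (L(R) = 5*(R/1 + R/R) = 5*(R*1 + 1) = 5*(R + 1) = 5*(1 + R) = 5 + 5*R)
E(g) = -4 + 6/g
u(S) = -4 + 2*S**2 + 6/(5 + 5*S) (u(S) = (S**2 + S*S) + (-4 + 6/(5 + 5*S)) = (S**2 + S**2) + (-4 + 6/(5 + 5*S)) = 2*S**2 + (-4 + 6/(5 + 5*S)) = -4 + 2*S**2 + 6/(5 + 5*S))
(-48)**2*u(-4) = (-48)**2*(2*(3 + 5*(1 - 4)*(-2 + (-4)**2))/(5*(1 - 4))) = 2304*((2/5)*(3 + 5*(-3)*(-2 + 16))/(-3)) = 2304*((2/5)*(-1/3)*(3 + 5*(-3)*14)) = 2304*((2/5)*(-1/3)*(3 - 210)) = 2304*((2/5)*(-1/3)*(-207)) = 2304*(138/5) = 317952/5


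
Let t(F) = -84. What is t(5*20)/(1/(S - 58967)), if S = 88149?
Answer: -2451288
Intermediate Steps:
t(5*20)/(1/(S - 58967)) = -84/(1/(88149 - 58967)) = -84/(1/29182) = -84/1/29182 = -84*29182 = -2451288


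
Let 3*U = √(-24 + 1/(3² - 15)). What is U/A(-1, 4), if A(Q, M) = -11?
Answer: -I*√870/198 ≈ -0.14897*I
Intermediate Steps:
U = I*√870/18 (U = √(-24 + 1/(3² - 15))/3 = √(-24 + 1/(9 - 15))/3 = √(-24 + 1/(-6))/3 = √(-24 - ⅙)/3 = √(-145/6)/3 = (I*√870/6)/3 = I*√870/18 ≈ 1.6387*I)
U/A(-1, 4) = (I*√870/18)/(-11) = (I*√870/18)*(-1/11) = -I*√870/198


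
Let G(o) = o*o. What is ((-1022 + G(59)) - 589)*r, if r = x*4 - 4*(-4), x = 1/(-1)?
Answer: 22440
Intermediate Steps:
G(o) = o²
x = -1
r = 12 (r = -1*4 - 4*(-4) = -4 + 16 = 12)
((-1022 + G(59)) - 589)*r = ((-1022 + 59²) - 589)*12 = ((-1022 + 3481) - 589)*12 = (2459 - 589)*12 = 1870*12 = 22440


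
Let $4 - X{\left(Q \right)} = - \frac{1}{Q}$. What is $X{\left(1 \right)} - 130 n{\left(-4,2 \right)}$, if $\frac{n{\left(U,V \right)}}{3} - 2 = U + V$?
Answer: $5$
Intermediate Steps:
$n{\left(U,V \right)} = 6 + 3 U + 3 V$ ($n{\left(U,V \right)} = 6 + 3 \left(U + V\right) = 6 + \left(3 U + 3 V\right) = 6 + 3 U + 3 V$)
$X{\left(Q \right)} = 4 + \frac{1}{Q}$ ($X{\left(Q \right)} = 4 - - \frac{1}{Q} = 4 + \frac{1}{Q}$)
$X{\left(1 \right)} - 130 n{\left(-4,2 \right)} = \left(4 + 1^{-1}\right) - 130 \left(6 + 3 \left(-4\right) + 3 \cdot 2\right) = \left(4 + 1\right) - 130 \left(6 - 12 + 6\right) = 5 - 0 = 5 + 0 = 5$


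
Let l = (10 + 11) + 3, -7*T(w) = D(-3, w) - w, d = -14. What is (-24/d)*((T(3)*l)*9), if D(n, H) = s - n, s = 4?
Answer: -10368/49 ≈ -211.59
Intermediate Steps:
D(n, H) = 4 - n
T(w) = -1 + w/7 (T(w) = -((4 - 1*(-3)) - w)/7 = -((4 + 3) - w)/7 = -(7 - w)/7 = -1 + w/7)
l = 24 (l = 21 + 3 = 24)
(-24/d)*((T(3)*l)*9) = (-24/(-14))*(((-1 + (⅐)*3)*24)*9) = (-24*(-1/14))*(((-1 + 3/7)*24)*9) = 12*(-4/7*24*9)/7 = 12*(-96/7*9)/7 = (12/7)*(-864/7) = -10368/49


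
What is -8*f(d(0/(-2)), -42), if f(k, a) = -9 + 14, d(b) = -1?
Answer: -40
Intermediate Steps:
f(k, a) = 5
-8*f(d(0/(-2)), -42) = -8*5 = -40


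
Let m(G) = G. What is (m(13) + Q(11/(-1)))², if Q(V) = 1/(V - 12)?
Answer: 88804/529 ≈ 167.87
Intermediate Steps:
Q(V) = 1/(-12 + V)
(m(13) + Q(11/(-1)))² = (13 + 1/(-12 + 11/(-1)))² = (13 + 1/(-12 + 11*(-1)))² = (13 + 1/(-12 - 11))² = (13 + 1/(-23))² = (13 - 1/23)² = (298/23)² = 88804/529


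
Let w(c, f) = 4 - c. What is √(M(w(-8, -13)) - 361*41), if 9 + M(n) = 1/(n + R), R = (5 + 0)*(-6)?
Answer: I*√533162/6 ≈ 121.7*I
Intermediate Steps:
R = -30 (R = 5*(-6) = -30)
M(n) = -9 + 1/(-30 + n) (M(n) = -9 + 1/(n - 30) = -9 + 1/(-30 + n))
√(M(w(-8, -13)) - 361*41) = √((271 - 9*(4 - 1*(-8)))/(-30 + (4 - 1*(-8))) - 361*41) = √((271 - 9*(4 + 8))/(-30 + (4 + 8)) - 14801) = √((271 - 9*12)/(-30 + 12) - 14801) = √((271 - 108)/(-18) - 14801) = √(-1/18*163 - 14801) = √(-163/18 - 14801) = √(-266581/18) = I*√533162/6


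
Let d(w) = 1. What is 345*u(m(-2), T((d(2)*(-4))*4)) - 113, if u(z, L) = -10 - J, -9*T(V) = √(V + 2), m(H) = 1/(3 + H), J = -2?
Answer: -2873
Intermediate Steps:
T(V) = -√(2 + V)/9 (T(V) = -√(V + 2)/9 = -√(2 + V)/9)
u(z, L) = -8 (u(z, L) = -10 - 1*(-2) = -10 + 2 = -8)
345*u(m(-2), T((d(2)*(-4))*4)) - 113 = 345*(-8) - 113 = -2760 - 113 = -2873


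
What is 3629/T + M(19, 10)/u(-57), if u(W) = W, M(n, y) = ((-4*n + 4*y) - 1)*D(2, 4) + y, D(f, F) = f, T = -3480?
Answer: 1763/22040 ≈ 0.079991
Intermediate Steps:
M(n, y) = -2 - 8*n + 9*y (M(n, y) = ((-4*n + 4*y) - 1)*2 + y = (-1 - 4*n + 4*y)*2 + y = (-2 - 8*n + 8*y) + y = -2 - 8*n + 9*y)
3629/T + M(19, 10)/u(-57) = 3629/(-3480) + (-2 - 8*19 + 9*10)/(-57) = 3629*(-1/3480) + (-2 - 152 + 90)*(-1/57) = -3629/3480 - 64*(-1/57) = -3629/3480 + 64/57 = 1763/22040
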